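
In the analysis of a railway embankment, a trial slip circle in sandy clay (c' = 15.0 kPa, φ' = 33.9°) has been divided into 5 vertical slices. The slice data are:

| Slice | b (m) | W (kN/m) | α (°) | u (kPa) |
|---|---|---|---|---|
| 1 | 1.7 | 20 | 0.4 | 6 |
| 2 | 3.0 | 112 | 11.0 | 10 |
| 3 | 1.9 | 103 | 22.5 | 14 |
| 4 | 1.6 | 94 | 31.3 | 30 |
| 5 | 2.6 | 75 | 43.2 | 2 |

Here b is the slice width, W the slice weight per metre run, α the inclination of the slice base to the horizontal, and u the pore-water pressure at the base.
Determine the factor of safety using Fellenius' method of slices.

Ordinary method of slices: FS = Σ[c'·Δl_i + (W_i cosα_i − u_i·Δl_i)·tanφ'] / Σ W_i sinα_i, with Δl_i = b_i / cosα_i.
Slice 1: Δl = 1.7/cos0.4° = 1.700 m; N'_1 = 20·cos0.4° − 6·1.700 = 9.8; c'Δl = 25.50; W sinα = 0.1
Slice 2: Δl = 3.0/cos11.0° = 3.056 m; N'_2 = 112·cos11.0° − 10·3.056 = 79.4; c'Δl = 45.84; W sinα = 21.4
Slice 3: Δl = 1.9/cos22.5° = 2.057 m; N'_3 = 103·cos22.5° − 14·2.057 = 66.4; c'Δl = 30.85; W sinα = 39.4
Slice 4: Δl = 1.6/cos31.3° = 1.873 m; N'_4 = 94·cos31.3° − 30·1.873 = 24.1; c'Δl = 28.09; W sinα = 48.8
Slice 5: Δl = 2.6/cos43.2° = 3.567 m; N'_5 = 75·cos43.2° − 2·3.567 = 47.5; c'Δl = 53.50; W sinα = 51.3
Σc'Δl = 183.8 kN/m; ΣN' = 227.2 kN/m; ΣW sinα = 161.1 kN/m
Resisting = 183.8 + 227.2·tan33.9° = 183.8 + 152.7 = 336.5 kN/m
FS = 336.5 / 161.1 = 2.089

FS = 2.09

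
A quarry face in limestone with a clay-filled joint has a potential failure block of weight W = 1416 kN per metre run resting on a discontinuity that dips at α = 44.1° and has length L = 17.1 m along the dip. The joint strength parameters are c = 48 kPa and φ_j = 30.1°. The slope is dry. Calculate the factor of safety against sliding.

Resolving the block weight along and normal to the plane and applying the Mohr–Coulomb strength on the joint:
N' = W cosα = 1416·cos44.1° = 1016.9 kN/m
Driving force T = W sinα = 1416·sin44.1° = 985.4 kN/m
Resisting force R = c·L + N'·tanφ_j = 48·17.1 + 1016.9·tan30.1° = 820.8 + 589.5 = 1410.3 kN/m
FS = R / T = 1410.3 / 985.4 = 1.431

FS = 1.43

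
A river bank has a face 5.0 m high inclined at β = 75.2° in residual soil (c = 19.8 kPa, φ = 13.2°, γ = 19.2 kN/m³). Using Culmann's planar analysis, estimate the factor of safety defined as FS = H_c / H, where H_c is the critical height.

FS = 1.46

H_c = (4c/γ) · sinβ cosφ / [1 − cos(β − φ)]
    = (4·19.8/19.2) · sin75.2°·cos13.2° / [1 − cos62.0°]
    = 4.125 · 0.9413 / 0.5305 = 7.32 m
FS = H_c / H = 7.32 / 5.0 = 1.464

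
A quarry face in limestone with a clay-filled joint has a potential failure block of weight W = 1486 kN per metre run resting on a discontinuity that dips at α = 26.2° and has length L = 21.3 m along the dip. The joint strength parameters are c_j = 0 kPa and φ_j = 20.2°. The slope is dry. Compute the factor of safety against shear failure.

FS = 0.75

Resolving the block weight along and normal to the plane and applying the Mohr–Coulomb strength on the joint:
N' = W cosα = 1486·cos26.2° = 1333.3 kN/m
Driving force T = W sinα = 1486·sin26.2° = 656.1 kN/m
Resisting force R = c_j·L + N'·tanφ_j = 0·21.3 + 1333.3·tan20.2° = 0.0 + 490.6 = 490.6 kN/m
FS = R / T = 490.6 / 656.1 = 0.748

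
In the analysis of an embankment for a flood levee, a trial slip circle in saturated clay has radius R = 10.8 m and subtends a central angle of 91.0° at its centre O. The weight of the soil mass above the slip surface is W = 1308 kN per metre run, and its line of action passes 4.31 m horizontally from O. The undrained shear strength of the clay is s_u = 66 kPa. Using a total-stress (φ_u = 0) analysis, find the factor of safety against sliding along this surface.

Taking moments about the centre O, the resisting moment is provided by the undrained shear strength acting along the arc:
Arc length L_a = R·θ = 10.8·(91.0°·π/180) = 10.8·1.5882 = 17.15 m
M_R = s_u·L_a·R = 66·17.15·10.8 = 12226.7 kN·m/m
M_D = W·d = 1308·4.31 = 5637.5 kN·m/m
FS = M_R / M_D = 12226.7 / 5637.5 = 2.169

FS = 2.17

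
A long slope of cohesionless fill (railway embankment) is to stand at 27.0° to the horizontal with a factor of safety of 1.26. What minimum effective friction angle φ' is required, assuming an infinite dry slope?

φ' = 32.7°

FS = tanφ'/tanβ ⇒ tanφ' = FS · tanβ = 1.26 · tan27.0° = 0.6420
φ' = arctan(0.6420) = 32.70°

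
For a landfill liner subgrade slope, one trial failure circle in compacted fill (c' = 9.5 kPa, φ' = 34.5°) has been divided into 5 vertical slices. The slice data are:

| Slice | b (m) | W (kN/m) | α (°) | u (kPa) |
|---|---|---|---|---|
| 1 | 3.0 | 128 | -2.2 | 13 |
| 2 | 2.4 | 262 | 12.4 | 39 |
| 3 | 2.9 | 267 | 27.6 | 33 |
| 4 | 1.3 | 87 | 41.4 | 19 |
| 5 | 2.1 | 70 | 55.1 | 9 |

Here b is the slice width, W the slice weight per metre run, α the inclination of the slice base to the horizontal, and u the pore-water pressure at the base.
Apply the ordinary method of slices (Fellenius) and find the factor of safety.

Ordinary method of slices: FS = Σ[c'·Δl_i + (W_i cosα_i − u_i·Δl_i)·tanφ'] / Σ W_i sinα_i, with Δl_i = b_i / cosα_i.
Slice 1: Δl = 3.0/cos(-2.2°) = 3.002 m; N'_1 = 128·cos(-2.2°) − 13·3.002 = 88.9; c'Δl = 28.52; W sinα = -4.9
Slice 2: Δl = 2.4/cos12.4° = 2.457 m; N'_2 = 262·cos12.4° − 39·2.457 = 160.1; c'Δl = 23.34; W sinα = 56.3
Slice 3: Δl = 2.9/cos27.6° = 3.272 m; N'_3 = 267·cos27.6° − 33·3.272 = 128.6; c'Δl = 31.09; W sinα = 123.7
Slice 4: Δl = 1.3/cos41.4° = 1.733 m; N'_4 = 87·cos41.4° − 19·1.733 = 32.3; c'Δl = 16.46; W sinα = 57.5
Slice 5: Δl = 2.1/cos55.1° = 3.670 m; N'_5 = 70·cos55.1° − 9·3.670 = 7.0; c'Δl = 34.87; W sinα = 57.4
Σc'Δl = 134.3 kN/m; ΣN' = 416.9 kN/m; ΣW sinα = 290.0 kN/m
Resisting = 134.3 + 416.9·tan34.5° = 134.3 + 286.5 = 420.8 kN/m
FS = 420.8 / 290.0 = 1.451

FS = 1.45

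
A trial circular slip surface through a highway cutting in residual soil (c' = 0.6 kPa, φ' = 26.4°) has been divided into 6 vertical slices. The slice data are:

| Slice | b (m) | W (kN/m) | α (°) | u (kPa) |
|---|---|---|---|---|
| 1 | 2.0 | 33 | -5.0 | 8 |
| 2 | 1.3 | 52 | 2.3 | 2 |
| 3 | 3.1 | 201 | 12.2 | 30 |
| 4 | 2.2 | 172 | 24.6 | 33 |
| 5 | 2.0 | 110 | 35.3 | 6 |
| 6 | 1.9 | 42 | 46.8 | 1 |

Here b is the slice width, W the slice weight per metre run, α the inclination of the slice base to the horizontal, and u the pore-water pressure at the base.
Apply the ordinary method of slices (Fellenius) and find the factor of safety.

FS = 0.87

Ordinary method of slices: FS = Σ[c'·Δl_i + (W_i cosα_i − u_i·Δl_i)·tanφ'] / Σ W_i sinα_i, with Δl_i = b_i / cosα_i.
Slice 1: Δl = 2.0/cos(-5.0°) = 2.008 m; N'_1 = 33·cos(-5.0°) − 8·2.008 = 16.8; c'Δl = 1.20; W sinα = -2.9
Slice 2: Δl = 1.3/cos2.3° = 1.301 m; N'_2 = 52·cos2.3° − 2·1.301 = 49.4; c'Δl = 0.78; W sinα = 2.1
Slice 3: Δl = 3.1/cos12.2° = 3.172 m; N'_3 = 201·cos12.2° − 30·3.172 = 101.3; c'Δl = 1.90; W sinα = 42.5
Slice 4: Δl = 2.2/cos24.6° = 2.420 m; N'_4 = 172·cos24.6° − 33·2.420 = 76.5; c'Δl = 1.45; W sinα = 71.6
Slice 5: Δl = 2.0/cos35.3° = 2.451 m; N'_5 = 110·cos35.3° − 6·2.451 = 75.1; c'Δl = 1.47; W sinα = 63.6
Slice 6: Δl = 1.9/cos46.8° = 2.776 m; N'_6 = 42·cos46.8° − 1·2.776 = 26.0; c'Δl = 1.67; W sinα = 30.6
Σc'Δl = 8.5 kN/m; ΣN' = 345.1 kN/m; ΣW sinα = 207.5 kN/m
Resisting = 8.5 + 345.1·tan26.4° = 8.5 + 171.3 = 179.8 kN/m
FS = 179.8 / 207.5 = 0.866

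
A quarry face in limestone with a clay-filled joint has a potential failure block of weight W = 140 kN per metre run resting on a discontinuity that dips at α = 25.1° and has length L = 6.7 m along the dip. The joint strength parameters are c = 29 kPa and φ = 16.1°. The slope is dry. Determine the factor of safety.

Resolving the block weight along and normal to the plane and applying the Mohr–Coulomb strength on the joint:
N' = W cosα = 140·cos25.1° = 126.8 kN/m
Driving force T = W sinα = 140·sin25.1° = 59.4 kN/m
Resisting force R = c·L + N'·tanφ = 29·6.7 + 126.8·tan16.1° = 194.3 + 36.6 = 230.9 kN/m
FS = R / T = 230.9 / 59.4 = 3.888

FS = 3.89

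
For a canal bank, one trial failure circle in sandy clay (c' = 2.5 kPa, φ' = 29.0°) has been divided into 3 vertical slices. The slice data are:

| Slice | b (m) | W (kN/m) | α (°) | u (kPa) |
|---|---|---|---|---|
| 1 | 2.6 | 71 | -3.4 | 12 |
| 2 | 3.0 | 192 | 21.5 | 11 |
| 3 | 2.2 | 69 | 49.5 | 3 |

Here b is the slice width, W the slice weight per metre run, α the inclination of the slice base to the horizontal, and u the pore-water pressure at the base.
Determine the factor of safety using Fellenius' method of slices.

FS = 1.21

Ordinary method of slices: FS = Σ[c'·Δl_i + (W_i cosα_i − u_i·Δl_i)·tanφ'] / Σ W_i sinα_i, with Δl_i = b_i / cosα_i.
Slice 1: Δl = 2.6/cos(-3.4°) = 2.605 m; N'_1 = 71·cos(-3.4°) − 12·2.605 = 39.6; c'Δl = 6.51; W sinα = -4.2
Slice 2: Δl = 3.0/cos21.5° = 3.224 m; N'_2 = 192·cos21.5° − 11·3.224 = 143.2; c'Δl = 8.06; W sinα = 70.4
Slice 3: Δl = 2.2/cos49.5° = 3.387 m; N'_3 = 69·cos49.5° − 3·3.387 = 34.6; c'Δl = 8.47; W sinα = 52.5
Σc'Δl = 23.0 kN/m; ΣN' = 217.4 kN/m; ΣW sinα = 118.6 kN/m
Resisting = 23.0 + 217.4·tan29.0° = 23.0 + 120.5 = 143.6 kN/m
FS = 143.6 / 118.6 = 1.210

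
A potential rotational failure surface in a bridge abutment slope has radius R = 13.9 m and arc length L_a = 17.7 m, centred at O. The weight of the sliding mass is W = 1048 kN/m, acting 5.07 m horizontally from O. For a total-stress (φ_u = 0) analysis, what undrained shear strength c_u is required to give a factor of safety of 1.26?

c_u = 27.2 kPa

FS = c_u·L_a·R / (W·d), so c_u = FS·W·d / (L_a·R).
c_u = 1.26·1048·5.07 / (17.70·13.9) = 6694.8 / 246.03 = 27.21 kPa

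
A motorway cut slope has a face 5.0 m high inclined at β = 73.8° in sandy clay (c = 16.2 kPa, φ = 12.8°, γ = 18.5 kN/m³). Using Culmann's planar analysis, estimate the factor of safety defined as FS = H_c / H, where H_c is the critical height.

FS = 1.27

H_c = (4c/γ) · sinβ cosφ / [1 − cos(β − φ)]
    = (4·16.2/18.5) · sin73.8°·cos12.8° / [1 − cos61.0°]
    = 3.503 · 0.9364 / 0.5152 = 6.37 m
FS = H_c / H = 6.37 / 5.0 = 1.273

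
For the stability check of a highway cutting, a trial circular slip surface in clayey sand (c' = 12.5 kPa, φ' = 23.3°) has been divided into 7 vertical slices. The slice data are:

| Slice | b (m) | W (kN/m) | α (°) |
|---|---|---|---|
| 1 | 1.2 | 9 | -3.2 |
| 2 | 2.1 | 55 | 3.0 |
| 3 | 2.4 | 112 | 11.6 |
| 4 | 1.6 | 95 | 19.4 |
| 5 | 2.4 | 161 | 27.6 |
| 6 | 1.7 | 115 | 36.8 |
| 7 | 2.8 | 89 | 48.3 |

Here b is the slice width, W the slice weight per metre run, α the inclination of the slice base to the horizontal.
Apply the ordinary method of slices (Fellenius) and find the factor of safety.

Ordinary method of slices: FS = Σ[c'·Δl_i + (W_i cosα_i)·tanφ'] / Σ W_i sinα_i, with Δl_i = b_i / cosα_i.
Slice 1: Δl = 1.2/cos(-3.2°) = 1.202 m; N'_1 = 9·cos(-3.2°) = 9.0; c'Δl = 15.02; W sinα = -0.5
Slice 2: Δl = 2.1/cos3.0° = 2.103 m; N'_2 = 55·cos3.0° = 54.9; c'Δl = 26.29; W sinα = 2.9
Slice 3: Δl = 2.4/cos11.6° = 2.450 m; N'_3 = 112·cos11.6° = 109.7; c'Δl = 30.63; W sinα = 22.5
Slice 4: Δl = 1.6/cos19.4° = 1.696 m; N'_4 = 95·cos19.4° = 89.6; c'Δl = 21.20; W sinα = 31.6
Slice 5: Δl = 2.4/cos27.6° = 2.708 m; N'_5 = 161·cos27.6° = 142.7; c'Δl = 33.85; W sinα = 74.6
Slice 6: Δl = 1.7/cos36.8° = 2.123 m; N'_6 = 115·cos36.8° = 92.1; c'Δl = 26.54; W sinα = 68.9
Slice 7: Δl = 2.8/cos48.3° = 4.209 m; N'_7 = 89·cos48.3° = 59.2; c'Δl = 52.61; W sinα = 66.5
Σc'Δl = 206.1 kN/m; ΣN' = 557.2 kN/m; ΣW sinα = 266.4 kN/m
Resisting = 206.1 + 557.2·tan23.3° = 206.1 + 240.0 = 446.1 kN/m
FS = 446.1 / 266.4 = 1.675

FS = 1.67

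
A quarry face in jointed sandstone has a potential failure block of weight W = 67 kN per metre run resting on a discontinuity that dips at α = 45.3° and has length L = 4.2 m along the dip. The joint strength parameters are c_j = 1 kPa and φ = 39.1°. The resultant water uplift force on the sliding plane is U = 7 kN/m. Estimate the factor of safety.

FS = 0.77

Resolving the block weight along and normal to the plane and applying the Mohr–Coulomb strength on the joint:
N' = W cosα − U = 67·cos45.3° − 7 = 40.1 kN/m
Driving force T = W sinα = 67·sin45.3° = 47.6 kN/m
Resisting force R = c_j·L + N'·tanφ = 1·4.2 + 40.1·tan39.1° = 4.2 + 32.6 = 36.8 kN/m
FS = R / T = 36.8 / 47.6 = 0.773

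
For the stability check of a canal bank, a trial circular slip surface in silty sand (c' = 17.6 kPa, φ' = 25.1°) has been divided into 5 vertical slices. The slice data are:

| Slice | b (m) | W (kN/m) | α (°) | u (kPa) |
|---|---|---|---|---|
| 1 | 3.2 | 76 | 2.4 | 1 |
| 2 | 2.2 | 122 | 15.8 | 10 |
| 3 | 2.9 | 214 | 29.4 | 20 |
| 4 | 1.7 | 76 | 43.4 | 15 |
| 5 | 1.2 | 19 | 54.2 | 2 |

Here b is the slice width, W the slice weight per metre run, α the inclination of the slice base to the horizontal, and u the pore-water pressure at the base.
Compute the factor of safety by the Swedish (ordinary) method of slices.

FS = 1.82

Ordinary method of slices: FS = Σ[c'·Δl_i + (W_i cosα_i − u_i·Δl_i)·tanφ'] / Σ W_i sinα_i, with Δl_i = b_i / cosα_i.
Slice 1: Δl = 3.2/cos2.4° = 3.203 m; N'_1 = 76·cos2.4° − 1·3.203 = 72.7; c'Δl = 56.37; W sinα = 3.2
Slice 2: Δl = 2.2/cos15.8° = 2.286 m; N'_2 = 122·cos15.8° − 10·2.286 = 94.5; c'Δl = 40.24; W sinα = 33.2
Slice 3: Δl = 2.9/cos29.4° = 3.329 m; N'_3 = 214·cos29.4° − 20·3.329 = 119.9; c'Δl = 58.58; W sinα = 105.1
Slice 4: Δl = 1.7/cos43.4° = 2.340 m; N'_4 = 76·cos43.4° − 15·2.340 = 20.1; c'Δl = 41.18; W sinα = 52.2
Slice 5: Δl = 1.2/cos54.2° = 2.051 m; N'_5 = 19·cos54.2° − 2·2.051 = 7.0; c'Δl = 36.11; W sinα = 15.4
Σc'Δl = 232.5 kN/m; ΣN' = 314.3 kN/m; ΣW sinα = 209.1 kN/m
Resisting = 232.5 + 314.3·tan25.1° = 232.5 + 147.2 = 379.7 kN/m
FS = 379.7 / 209.1 = 1.816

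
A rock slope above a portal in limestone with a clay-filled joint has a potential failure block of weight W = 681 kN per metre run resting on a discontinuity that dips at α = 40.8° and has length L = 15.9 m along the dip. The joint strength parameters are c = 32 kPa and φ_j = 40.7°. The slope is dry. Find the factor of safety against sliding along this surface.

FS = 2.14

Resolving the block weight along and normal to the plane and applying the Mohr–Coulomb strength on the joint:
N' = W cosα = 681·cos40.8° = 515.5 kN/m
Driving force T = W sinα = 681·sin40.8° = 445.0 kN/m
Resisting force R = c·L + N'·tanφ_j = 32·15.9 + 515.5·tan40.7° = 508.8 + 443.4 = 952.2 kN/m
FS = R / T = 952.2 / 445.0 = 2.140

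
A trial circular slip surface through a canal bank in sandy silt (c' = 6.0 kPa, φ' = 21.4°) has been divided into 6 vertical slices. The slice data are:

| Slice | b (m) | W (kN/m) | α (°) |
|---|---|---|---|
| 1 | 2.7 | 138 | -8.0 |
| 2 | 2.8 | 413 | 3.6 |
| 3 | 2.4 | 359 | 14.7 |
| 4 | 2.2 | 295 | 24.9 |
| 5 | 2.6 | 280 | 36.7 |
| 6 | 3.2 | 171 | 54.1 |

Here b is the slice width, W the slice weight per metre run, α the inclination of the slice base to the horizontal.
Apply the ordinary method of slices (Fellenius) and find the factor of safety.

Ordinary method of slices: FS = Σ[c'·Δl_i + (W_i cosα_i)·tanφ'] / Σ W_i sinα_i, with Δl_i = b_i / cosα_i.
Slice 1: Δl = 2.7/cos(-8.0°) = 2.727 m; N'_1 = 138·cos(-8.0°) = 136.7; c'Δl = 16.36; W sinα = -19.2
Slice 2: Δl = 2.8/cos3.6° = 2.806 m; N'_2 = 413·cos3.6° = 412.2; c'Δl = 16.83; W sinα = 25.9
Slice 3: Δl = 2.4/cos14.7° = 2.481 m; N'_3 = 359·cos14.7° = 347.2; c'Δl = 14.89; W sinα = 91.1
Slice 4: Δl = 2.2/cos24.9° = 2.425 m; N'_4 = 295·cos24.9° = 267.6; c'Δl = 14.55; W sinα = 124.2
Slice 5: Δl = 2.6/cos36.7° = 3.243 m; N'_5 = 280·cos36.7° = 224.5; c'Δl = 19.46; W sinα = 167.3
Slice 6: Δl = 3.2/cos54.1° = 5.457 m; N'_6 = 171·cos54.1° = 100.3; c'Δl = 32.74; W sinα = 138.5
Σc'Δl = 114.8 kN/m; ΣN' = 1488.4 kN/m; ΣW sinα = 527.9 kN/m
Resisting = 114.8 + 1488.4·tan21.4° = 114.8 + 583.3 = 698.1 kN/m
FS = 698.1 / 527.9 = 1.323

FS = 1.32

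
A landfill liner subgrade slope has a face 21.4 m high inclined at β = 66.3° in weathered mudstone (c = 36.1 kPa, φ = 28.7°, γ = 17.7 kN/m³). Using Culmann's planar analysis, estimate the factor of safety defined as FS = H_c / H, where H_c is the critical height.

FS = 1.47

H_c = (4c/γ) · sinβ cosφ / [1 − cos(β − φ)]
    = (4·36.1/17.7) · sin66.3°·cos28.7° / [1 − cos37.6°]
    = 8.158 · 0.8032 / 0.2077 = 31.55 m
FS = H_c / H = 31.55 / 21.4 = 1.474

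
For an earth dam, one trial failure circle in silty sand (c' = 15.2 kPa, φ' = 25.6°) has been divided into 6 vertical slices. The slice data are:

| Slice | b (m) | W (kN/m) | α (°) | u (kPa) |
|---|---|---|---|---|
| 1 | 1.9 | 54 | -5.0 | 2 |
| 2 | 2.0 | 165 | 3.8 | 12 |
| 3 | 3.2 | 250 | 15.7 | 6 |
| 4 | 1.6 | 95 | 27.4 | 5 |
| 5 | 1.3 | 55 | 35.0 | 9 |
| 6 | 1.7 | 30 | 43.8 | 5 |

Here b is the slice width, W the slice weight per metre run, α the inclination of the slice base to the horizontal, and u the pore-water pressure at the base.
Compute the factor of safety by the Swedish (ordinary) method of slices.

Ordinary method of slices: FS = Σ[c'·Δl_i + (W_i cosα_i − u_i·Δl_i)·tanφ'] / Σ W_i sinα_i, with Δl_i = b_i / cosα_i.
Slice 1: Δl = 1.9/cos(-5.0°) = 1.907 m; N'_1 = 54·cos(-5.0°) − 2·1.907 = 50.0; c'Δl = 28.99; W sinα = -4.7
Slice 2: Δl = 2.0/cos3.8° = 2.004 m; N'_2 = 165·cos3.8° − 12·2.004 = 140.6; c'Δl = 30.47; W sinα = 10.9
Slice 3: Δl = 3.2/cos15.7° = 3.324 m; N'_3 = 250·cos15.7° − 6·3.324 = 220.7; c'Δl = 50.52; W sinα = 67.7
Slice 4: Δl = 1.6/cos27.4° = 1.802 m; N'_4 = 95·cos27.4° − 5·1.802 = 75.3; c'Δl = 27.39; W sinα = 43.7
Slice 5: Δl = 1.3/cos35.0° = 1.587 m; N'_5 = 55·cos35.0° − 9·1.587 = 30.8; c'Δl = 24.12; W sinα = 31.5
Slice 6: Δl = 1.7/cos43.8° = 2.355 m; N'_6 = 30·cos43.8° − 5·2.355 = 9.9; c'Δl = 35.80; W sinα = 20.8
Σc'Δl = 197.3 kN/m; ΣN' = 527.3 kN/m; ΣW sinα = 169.9 kN/m
Resisting = 197.3 + 527.3·tan25.6° = 197.3 + 252.6 = 449.9 kN/m
FS = 449.9 / 169.9 = 2.648

FS = 2.65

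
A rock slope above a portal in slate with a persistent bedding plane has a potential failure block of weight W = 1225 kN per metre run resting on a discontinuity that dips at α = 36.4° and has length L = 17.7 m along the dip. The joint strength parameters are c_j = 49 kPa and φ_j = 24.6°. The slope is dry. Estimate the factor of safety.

FS = 1.81

Resolving the block weight along and normal to the plane and applying the Mohr–Coulomb strength on the joint:
N' = W cosα = 1225·cos36.4° = 986.0 kN/m
Driving force T = W sinα = 1225·sin36.4° = 726.9 kN/m
Resisting force R = c_j·L + N'·tanφ_j = 49·17.7 + 986.0·tan24.6° = 867.3 + 451.4 = 1318.7 kN/m
FS = R / T = 1318.7 / 726.9 = 1.814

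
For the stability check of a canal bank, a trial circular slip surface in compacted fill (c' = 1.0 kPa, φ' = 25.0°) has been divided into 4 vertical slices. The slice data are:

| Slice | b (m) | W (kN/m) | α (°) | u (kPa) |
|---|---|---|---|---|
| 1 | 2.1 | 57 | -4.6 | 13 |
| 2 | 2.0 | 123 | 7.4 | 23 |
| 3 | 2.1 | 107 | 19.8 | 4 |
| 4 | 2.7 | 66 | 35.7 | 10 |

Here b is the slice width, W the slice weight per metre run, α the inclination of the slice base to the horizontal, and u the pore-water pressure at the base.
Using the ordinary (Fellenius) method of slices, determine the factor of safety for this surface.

Ordinary method of slices: FS = Σ[c'·Δl_i + (W_i cosα_i − u_i·Δl_i)·tanφ'] / Σ W_i sinα_i, with Δl_i = b_i / cosα_i.
Slice 1: Δl = 2.1/cos(-4.6°) = 2.107 m; N'_1 = 57·cos(-4.6°) − 13·2.107 = 29.4; c'Δl = 2.11; W sinα = -4.6
Slice 2: Δl = 2.0/cos7.4° = 2.017 m; N'_2 = 123·cos7.4° − 23·2.017 = 75.6; c'Δl = 2.02; W sinα = 15.8
Slice 3: Δl = 2.1/cos19.8° = 2.232 m; N'_3 = 107·cos19.8° − 4·2.232 = 91.7; c'Δl = 2.23; W sinα = 36.2
Slice 4: Δl = 2.7/cos35.7° = 3.325 m; N'_4 = 66·cos35.7° − 10·3.325 = 20.3; c'Δl = 3.32; W sinα = 38.5
Σc'Δl = 9.7 kN/m; ΣN' = 217.1 kN/m; ΣW sinα = 86.0 kN/m
Resisting = 9.7 + 217.1·tan25.0° = 9.7 + 101.2 = 110.9 kN/m
FS = 110.9 / 86.0 = 1.289

FS = 1.29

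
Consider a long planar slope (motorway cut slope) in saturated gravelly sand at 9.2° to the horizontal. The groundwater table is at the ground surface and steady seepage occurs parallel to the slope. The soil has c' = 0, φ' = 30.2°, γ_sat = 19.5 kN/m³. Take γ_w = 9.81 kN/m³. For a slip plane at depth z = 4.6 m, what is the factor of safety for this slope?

FS = 1.79

With seepage parallel to the slope and the water table at the surface, the effective normal stress on the slip plane uses the buoyant unit weight γ' = γ_sat − γ_w while the driving shear stress uses γ_sat:
FS = [c' + γ' z cos²β tanφ'] / [γ_sat z sinβ cosβ]
(For c' = 0 this reduces to FS = (γ'/γ_sat)·tanφ'/tanβ.)
γ' = 19.5 − 9.81 = 9.69 kN/m³
Numerator = 0.0 + 9.69·4.6·cos²9.2°·tan30.2° = 0.0 + 9.69·4.6·0.9744·0.5820 = 25.280 kPa
Denominator = 19.5·4.6·sin9.2°·cos9.2° = 19.5·4.6·0.1599·0.9871 = 14.157 kPa
FS = 25.280 / 14.157 = 1.786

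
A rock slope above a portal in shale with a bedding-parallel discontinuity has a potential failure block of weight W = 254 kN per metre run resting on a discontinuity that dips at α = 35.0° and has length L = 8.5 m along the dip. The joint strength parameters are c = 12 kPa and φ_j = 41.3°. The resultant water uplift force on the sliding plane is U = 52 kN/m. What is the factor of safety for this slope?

Resolving the block weight along and normal to the plane and applying the Mohr–Coulomb strength on the joint:
N' = W cosα − U = 254·cos35.0° − 52 = 156.1 kN/m
Driving force T = W sinα = 254·sin35.0° = 145.7 kN/m
Resisting force R = c·L + N'·tanφ_j = 12·8.5 + 156.1·tan41.3° = 102.0 + 137.1 = 239.1 kN/m
FS = R / T = 239.1 / 145.7 = 1.641

FS = 1.64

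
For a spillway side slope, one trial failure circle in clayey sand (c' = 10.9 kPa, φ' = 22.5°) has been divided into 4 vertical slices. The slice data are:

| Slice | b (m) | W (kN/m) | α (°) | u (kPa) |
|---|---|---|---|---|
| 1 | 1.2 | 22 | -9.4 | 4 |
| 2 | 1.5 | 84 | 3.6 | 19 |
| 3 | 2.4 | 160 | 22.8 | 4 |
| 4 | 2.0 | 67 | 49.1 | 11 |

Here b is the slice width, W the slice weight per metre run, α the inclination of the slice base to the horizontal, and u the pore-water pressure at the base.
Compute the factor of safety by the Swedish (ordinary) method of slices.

Ordinary method of slices: FS = Σ[c'·Δl_i + (W_i cosα_i − u_i·Δl_i)·tanφ'] / Σ W_i sinα_i, with Δl_i = b_i / cosα_i.
Slice 1: Δl = 1.2/cos(-9.4°) = 1.216 m; N'_1 = 22·cos(-9.4°) − 4·1.216 = 16.8; c'Δl = 13.26; W sinα = -3.6
Slice 2: Δl = 1.5/cos3.6° = 1.503 m; N'_2 = 84·cos3.6° − 19·1.503 = 55.3; c'Δl = 16.38; W sinα = 5.3
Slice 3: Δl = 2.4/cos22.8° = 2.603 m; N'_3 = 160·cos22.8° − 4·2.603 = 137.1; c'Δl = 28.38; W sinα = 62.0
Slice 4: Δl = 2.0/cos49.1° = 3.055 m; N'_4 = 67·cos49.1° − 11·3.055 = 10.3; c'Δl = 33.30; W sinα = 50.6
Σc'Δl = 91.3 kN/m; ΣN' = 219.5 kN/m; ΣW sinα = 114.3 kN/m
Resisting = 91.3 + 219.5·tan22.5° = 91.3 + 90.9 = 182.2 kN/m
FS = 182.2 / 114.3 = 1.594

FS = 1.59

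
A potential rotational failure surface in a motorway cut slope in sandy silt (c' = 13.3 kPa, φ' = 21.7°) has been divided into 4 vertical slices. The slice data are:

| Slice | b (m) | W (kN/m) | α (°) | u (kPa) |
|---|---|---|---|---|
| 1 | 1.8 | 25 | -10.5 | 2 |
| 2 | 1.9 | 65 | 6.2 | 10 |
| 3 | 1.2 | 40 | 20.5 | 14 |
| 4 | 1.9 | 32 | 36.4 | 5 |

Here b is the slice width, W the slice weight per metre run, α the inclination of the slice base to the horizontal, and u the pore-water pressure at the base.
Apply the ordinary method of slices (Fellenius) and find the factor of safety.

Ordinary method of slices: FS = Σ[c'·Δl_i + (W_i cosα_i − u_i·Δl_i)·tanφ'] / Σ W_i sinα_i, with Δl_i = b_i / cosα_i.
Slice 1: Δl = 1.8/cos(-10.5°) = 1.831 m; N'_1 = 25·cos(-10.5°) − 2·1.831 = 20.9; c'Δl = 24.35; W sinα = -4.6
Slice 2: Δl = 1.9/cos6.2° = 1.911 m; N'_2 = 65·cos6.2° − 10·1.911 = 45.5; c'Δl = 25.42; W sinα = 7.0
Slice 3: Δl = 1.2/cos20.5° = 1.281 m; N'_3 = 40·cos20.5° − 14·1.281 = 19.5; c'Δl = 17.04; W sinα = 14.0
Slice 4: Δl = 1.9/cos36.4° = 2.361 m; N'_4 = 32·cos36.4° − 5·2.361 = 14.0; c'Δl = 31.40; W sinα = 19.0
Σc'Δl = 98.2 kN/m; ΣN' = 99.9 kN/m; ΣW sinα = 35.5 kN/m
Resisting = 98.2 + 99.9·tan21.7° = 98.2 + 39.8 = 138.0 kN/m
FS = 138.0 / 35.5 = 3.890

FS = 3.89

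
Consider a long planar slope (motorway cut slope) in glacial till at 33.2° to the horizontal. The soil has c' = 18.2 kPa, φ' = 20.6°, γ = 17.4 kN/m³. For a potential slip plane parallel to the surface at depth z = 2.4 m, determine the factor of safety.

FS = 1.53

For an infinite slope with a slip plane parallel to the surface (no pore pressure): FS = [c' + γz cos²β tanφ'] / [γz sinβ cosβ].
γz = 17.4·2.4 = 41.76 kN/m²
Numerator = 18.2 + 41.76·cos²33.2°·tan20.6° = 18.2 + 41.76·0.7002·0.3759 = 29.190 kPa
Denominator = 41.76·sin33.2°·cos33.2° = 41.76·0.5476·0.8368 = 19.134 kPa
FS = 29.190 / 19.134 = 1.526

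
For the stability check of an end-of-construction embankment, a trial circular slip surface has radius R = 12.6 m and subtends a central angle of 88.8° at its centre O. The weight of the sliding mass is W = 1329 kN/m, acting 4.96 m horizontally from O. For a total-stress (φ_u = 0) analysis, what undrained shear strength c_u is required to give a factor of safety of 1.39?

FS = c_u·L_a·R / (W·d), so c_u = FS·W·d / (L_a·R).
Arc length L_a = R·θ = 12.6·(88.8°·π/180) = 12.6·1.5499 = 19.53 m
c_u = 1.39·1329·4.96 / (19.53·12.6) = 9162.7 / 246.05 = 37.24 kPa

c_u = 37.2 kPa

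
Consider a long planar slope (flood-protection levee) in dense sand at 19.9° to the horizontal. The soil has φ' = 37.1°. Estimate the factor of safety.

FS = 2.09

For a dry cohesionless infinite slope the factor of safety is FS = tanφ' / tanβ.
FS = tan37.1° / tan19.9° = 0.7563 / 0.3620 = 2.089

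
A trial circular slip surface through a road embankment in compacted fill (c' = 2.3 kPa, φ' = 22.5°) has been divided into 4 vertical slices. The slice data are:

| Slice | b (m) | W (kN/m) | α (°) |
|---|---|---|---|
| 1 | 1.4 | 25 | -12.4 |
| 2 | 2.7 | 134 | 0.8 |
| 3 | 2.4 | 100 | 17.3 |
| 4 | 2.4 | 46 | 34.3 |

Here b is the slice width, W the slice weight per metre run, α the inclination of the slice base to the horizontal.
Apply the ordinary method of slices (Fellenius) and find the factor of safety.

FS = 2.74

Ordinary method of slices: FS = Σ[c'·Δl_i + (W_i cosα_i)·tanφ'] / Σ W_i sinα_i, with Δl_i = b_i / cosα_i.
Slice 1: Δl = 1.4/cos(-12.4°) = 1.433 m; N'_1 = 25·cos(-12.4°) = 24.4; c'Δl = 3.30; W sinα = -5.4
Slice 2: Δl = 2.7/cos0.8° = 2.700 m; N'_2 = 134·cos0.8° = 134.0; c'Δl = 6.21; W sinα = 1.9
Slice 3: Δl = 2.4/cos17.3° = 2.514 m; N'_3 = 100·cos17.3° = 95.5; c'Δl = 5.78; W sinα = 29.7
Slice 4: Δl = 2.4/cos34.3° = 2.905 m; N'_4 = 46·cos34.3° = 38.0; c'Δl = 6.68; W sinα = 25.9
Σc'Δl = 22.0 kN/m; ΣN' = 291.9 kN/m; ΣW sinα = 52.2 kN/m
Resisting = 22.0 + 291.9·tan22.5° = 22.0 + 120.9 = 142.9 kN/m
FS = 142.9 / 52.2 = 2.739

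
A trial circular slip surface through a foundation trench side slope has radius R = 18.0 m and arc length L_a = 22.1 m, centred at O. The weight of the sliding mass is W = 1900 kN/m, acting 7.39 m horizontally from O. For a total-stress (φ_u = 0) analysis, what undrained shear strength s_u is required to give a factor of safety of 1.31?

s_u = 46.2 kPa

FS = s_u·L_a·R / (W·d), so s_u = FS·W·d / (L_a·R).
s_u = 1.31·1900·7.39 / (22.10·18.0) = 18393.7 / 397.80 = 46.24 kPa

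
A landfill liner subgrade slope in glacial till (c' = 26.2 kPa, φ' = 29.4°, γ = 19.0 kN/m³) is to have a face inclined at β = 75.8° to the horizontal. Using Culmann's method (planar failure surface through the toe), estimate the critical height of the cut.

Culmann's analysis gives the critical failure plane at α_cr = (β + φ')/2 = (75.8 + 29.4)/2 = 52.6°, and the critical height
H_c = (4c'/γ) · sinβ cosφ' / [1 − cos(β − φ')]
    = (4·26.2/19.0) · sin75.8°·cos29.4° / [1 − cos(46.4°)]
    = 5.516 · 0.9694·0.8712 / [1 − 0.6896]
    = 5.516 · 0.8446 / 0.3104
    = 15.01 m

H_c = 15.01 m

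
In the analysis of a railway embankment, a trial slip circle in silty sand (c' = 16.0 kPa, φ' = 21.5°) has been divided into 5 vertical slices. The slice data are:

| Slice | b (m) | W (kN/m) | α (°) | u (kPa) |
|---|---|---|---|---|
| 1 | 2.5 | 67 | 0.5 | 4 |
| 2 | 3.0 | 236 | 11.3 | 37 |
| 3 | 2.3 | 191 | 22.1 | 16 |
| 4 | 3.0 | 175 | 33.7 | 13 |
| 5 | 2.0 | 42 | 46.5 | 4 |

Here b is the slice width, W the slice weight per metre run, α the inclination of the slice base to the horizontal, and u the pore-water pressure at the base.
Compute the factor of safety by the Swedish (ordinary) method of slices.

Ordinary method of slices: FS = Σ[c'·Δl_i + (W_i cosα_i − u_i·Δl_i)·tanφ'] / Σ W_i sinα_i, with Δl_i = b_i / cosα_i.
Slice 1: Δl = 2.5/cos0.5° = 2.500 m; N'_1 = 67·cos0.5° − 4·2.500 = 57.0; c'Δl = 40.00; W sinα = 0.6
Slice 2: Δl = 3.0/cos11.3° = 3.059 m; N'_2 = 236·cos11.3° − 37·3.059 = 118.2; c'Δl = 48.95; W sinα = 46.2
Slice 3: Δl = 2.3/cos22.1° = 2.482 m; N'_3 = 191·cos22.1° − 16·2.482 = 137.2; c'Δl = 39.72; W sinα = 71.9
Slice 4: Δl = 3.0/cos33.7° = 3.606 m; N'_4 = 175·cos33.7° − 13·3.606 = 98.7; c'Δl = 57.70; W sinα = 97.1
Slice 5: Δl = 2.0/cos46.5° = 2.905 m; N'_5 = 42·cos46.5° − 4·2.905 = 17.3; c'Δl = 46.49; W sinα = 30.5
Σc'Δl = 232.9 kN/m; ΣN' = 428.5 kN/m; ΣW sinα = 246.3 kN/m
Resisting = 232.9 + 428.5·tan21.5° = 232.9 + 168.8 = 401.6 kN/m
FS = 401.6 / 246.3 = 1.631

FS = 1.63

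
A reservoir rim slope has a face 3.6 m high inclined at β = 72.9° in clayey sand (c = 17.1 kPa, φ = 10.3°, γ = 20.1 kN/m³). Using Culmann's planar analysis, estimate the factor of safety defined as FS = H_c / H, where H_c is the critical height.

H_c = (4c/γ) · sinβ cosφ / [1 − cos(β − φ)]
    = (4·17.1/20.1) · sin72.9°·cos10.3° / [1 − cos62.6°]
    = 3.403 · 0.9404 / 0.5398 = 5.93 m
FS = H_c / H = 5.93 / 3.6 = 1.647

FS = 1.65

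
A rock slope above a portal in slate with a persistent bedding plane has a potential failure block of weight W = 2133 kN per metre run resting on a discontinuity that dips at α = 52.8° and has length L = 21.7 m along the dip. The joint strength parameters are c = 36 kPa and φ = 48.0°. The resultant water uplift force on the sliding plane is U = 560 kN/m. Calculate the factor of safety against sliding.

Resolving the block weight along and normal to the plane and applying the Mohr–Coulomb strength on the joint:
N' = W cosα − U = 2133·cos52.8° − 560 = 729.6 kN/m
Driving force T = W sinα = 2133·sin52.8° = 1699.0 kN/m
Resisting force R = c·L + N'·tanφ = 36·21.7 + 729.6·tan48.0° = 781.2 + 810.3 = 1591.5 kN/m
FS = R / T = 1591.5 / 1699.0 = 0.937

FS = 0.94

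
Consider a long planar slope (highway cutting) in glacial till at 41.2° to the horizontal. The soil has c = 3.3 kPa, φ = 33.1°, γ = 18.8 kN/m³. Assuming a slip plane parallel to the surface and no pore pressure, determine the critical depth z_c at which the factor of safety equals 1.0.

z_c = 1.39 m

Setting FS = 1.00 in FS = [c + γz cos²β tanφ] / [γz sinβ cosβ] and solving for z:
z = c / [γ cosβ (FS·sinβ − cosβ·tanφ)]
  = 3.3 / [18.8·cos41.2°·(1.00·sin41.2° − cos41.2°·tan33.1°)]
  = 3.3 / [18.8·0.7524·(1.00·0.6587 − 0.7524·0.6519)]
  = 3.3 / 2.3792 = 1.387 m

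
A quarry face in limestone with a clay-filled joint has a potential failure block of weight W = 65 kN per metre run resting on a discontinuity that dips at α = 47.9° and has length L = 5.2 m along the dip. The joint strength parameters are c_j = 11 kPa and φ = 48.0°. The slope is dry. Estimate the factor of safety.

FS = 2.19

Resolving the block weight along and normal to the plane and applying the Mohr–Coulomb strength on the joint:
N' = W cosα = 65·cos47.9° = 43.6 kN/m
Driving force T = W sinα = 65·sin47.9° = 48.2 kN/m
Resisting force R = c_j·L + N'·tanφ = 11·5.2 + 43.6·tan48.0° = 57.2 + 48.4 = 105.6 kN/m
FS = R / T = 105.6 / 48.2 = 2.190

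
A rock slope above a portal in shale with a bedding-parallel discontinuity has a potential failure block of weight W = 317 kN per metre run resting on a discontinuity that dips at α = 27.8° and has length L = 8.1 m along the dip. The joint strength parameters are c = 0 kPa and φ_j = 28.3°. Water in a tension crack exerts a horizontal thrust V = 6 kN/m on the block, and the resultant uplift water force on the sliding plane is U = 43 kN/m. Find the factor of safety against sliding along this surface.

Resolving the block weight along and normal to the plane and applying the Mohr–Coulomb strength on the joint:
N' = W cosα − U − V sinα = 317·cos27.8° − 43 − 6·sin27.8° = 234.6 kN/m
Driving force T = W sinα + V cosα = 317·sin27.8° + 6·cos27.8° = 153.2 kN/m
Resisting force R = c·L + N'·tanφ_j = 0·8.1 + 234.6·tan28.3° = 0.0 + 126.3 = 126.3 kN/m
FS = R / T = 126.3 / 153.2 = 0.825

FS = 0.82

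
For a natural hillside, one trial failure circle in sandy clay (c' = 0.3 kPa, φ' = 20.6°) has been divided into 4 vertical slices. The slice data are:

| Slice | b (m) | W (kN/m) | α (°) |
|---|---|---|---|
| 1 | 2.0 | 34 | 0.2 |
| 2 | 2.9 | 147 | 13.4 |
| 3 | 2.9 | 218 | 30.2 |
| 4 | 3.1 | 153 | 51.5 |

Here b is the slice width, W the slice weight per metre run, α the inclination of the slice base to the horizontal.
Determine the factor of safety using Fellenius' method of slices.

FS = 0.67

Ordinary method of slices: FS = Σ[c'·Δl_i + (W_i cosα_i)·tanφ'] / Σ W_i sinα_i, with Δl_i = b_i / cosα_i.
Slice 1: Δl = 2.0/cos0.2° = 2.000 m; N'_1 = 34·cos0.2° = 34.0; c'Δl = 0.60; W sinα = 0.1
Slice 2: Δl = 2.9/cos13.4° = 2.981 m; N'_2 = 147·cos13.4° = 143.0; c'Δl = 0.89; W sinα = 34.1
Slice 3: Δl = 2.9/cos30.2° = 3.355 m; N'_3 = 218·cos30.2° = 188.4; c'Δl = 1.01; W sinα = 109.7
Slice 4: Δl = 3.1/cos51.5° = 4.980 m; N'_4 = 153·cos51.5° = 95.2; c'Δl = 1.49; W sinα = 119.7
Σc'Δl = 4.0 kN/m; ΣN' = 460.7 kN/m; ΣW sinα = 263.6 kN/m
Resisting = 4.0 + 460.7·tan20.6° = 4.0 + 173.1 = 177.1 kN/m
FS = 177.1 / 263.6 = 0.672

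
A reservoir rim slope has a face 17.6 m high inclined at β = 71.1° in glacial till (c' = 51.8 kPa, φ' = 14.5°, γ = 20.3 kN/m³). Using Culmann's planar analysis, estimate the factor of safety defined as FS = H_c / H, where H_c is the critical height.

FS = 1.18

H_c = (4c'/γ) · sinβ cosφ' / [1 − cos(β − φ')]
    = (4·51.8/20.3) · sin71.1°·cos14.5° / [1 − cos56.6°]
    = 10.207 · 0.9160 / 0.4495 = 20.80 m
FS = H_c / H = 20.80 / 17.6 = 1.182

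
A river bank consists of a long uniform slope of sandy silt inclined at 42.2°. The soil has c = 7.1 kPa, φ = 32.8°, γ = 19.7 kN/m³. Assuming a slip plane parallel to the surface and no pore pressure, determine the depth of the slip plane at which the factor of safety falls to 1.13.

Setting FS = 1.13 in FS = [c + γz cos²β tanφ] / [γz sinβ cosβ] and solving for z:
z = c / [γ cosβ (FS·sinβ − cosβ·tanφ)]
  = 7.1 / [19.7·cos42.2°·(1.13·sin42.2° − cos42.2°·tan32.8°)]
  = 7.1 / [19.7·0.7408·(1.13·0.6717 − 0.7408·0.6445)]
  = 7.1 / 4.1100 = 1.727 m

z = 1.73 m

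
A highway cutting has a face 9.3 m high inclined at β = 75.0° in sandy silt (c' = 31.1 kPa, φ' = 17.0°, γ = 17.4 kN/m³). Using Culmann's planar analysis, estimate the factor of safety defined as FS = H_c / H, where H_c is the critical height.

H_c = (4c'/γ) · sinβ cosφ' / [1 − cos(β − φ')]
    = (4·31.1/17.4) · sin75.0°·cos17.0° / [1 − cos58.0°]
    = 7.149 · 0.9237 / 0.4701 = 14.05 m
FS = H_c / H = 14.05 / 9.3 = 1.511

FS = 1.51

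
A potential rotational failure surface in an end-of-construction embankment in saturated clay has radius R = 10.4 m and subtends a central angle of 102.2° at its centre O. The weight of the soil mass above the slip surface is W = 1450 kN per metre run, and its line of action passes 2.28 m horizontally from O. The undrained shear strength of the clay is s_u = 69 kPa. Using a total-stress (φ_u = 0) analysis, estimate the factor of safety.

FS = 4.03

Taking moments about the centre O, the resisting moment is provided by the undrained shear strength acting along the arc:
Arc length L_a = R·θ = 10.4·(102.2°·π/180) = 10.4·1.7837 = 18.55 m
M_R = s_u·L_a·R = 69·18.55·10.4 = 13312.0 kN·m/m
M_D = W·d = 1450·2.28 = 3306.0 kN·m/m
FS = M_R / M_D = 13312.0 / 3306.0 = 4.027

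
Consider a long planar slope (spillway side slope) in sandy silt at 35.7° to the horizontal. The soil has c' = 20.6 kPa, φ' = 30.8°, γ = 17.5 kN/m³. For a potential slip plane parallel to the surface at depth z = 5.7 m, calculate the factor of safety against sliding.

For an infinite slope with a slip plane parallel to the surface (no pore pressure): FS = [c' + γz cos²β tanφ'] / [γz sinβ cosβ].
γz = 17.5·5.7 = 99.75 kN/m²
Numerator = 20.6 + 99.75·cos²35.7°·tan30.8° = 20.6 + 99.75·0.6595·0.5961 = 59.815 kPa
Denominator = 99.75·sin35.7°·cos35.7° = 99.75·0.5835·0.8121 = 47.270 kPa
FS = 59.815 / 47.270 = 1.265

FS = 1.27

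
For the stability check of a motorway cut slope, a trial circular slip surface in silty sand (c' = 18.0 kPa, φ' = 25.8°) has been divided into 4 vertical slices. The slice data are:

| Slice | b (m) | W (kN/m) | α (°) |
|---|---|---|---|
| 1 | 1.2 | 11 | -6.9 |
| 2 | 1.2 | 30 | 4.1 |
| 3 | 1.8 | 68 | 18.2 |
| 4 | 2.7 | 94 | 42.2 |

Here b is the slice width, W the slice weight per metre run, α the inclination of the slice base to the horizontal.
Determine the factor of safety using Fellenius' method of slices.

Ordinary method of slices: FS = Σ[c'·Δl_i + (W_i cosα_i)·tanφ'] / Σ W_i sinα_i, with Δl_i = b_i / cosα_i.
Slice 1: Δl = 1.2/cos(-6.9°) = 1.209 m; N'_1 = 11·cos(-6.9°) = 10.9; c'Δl = 21.76; W sinα = -1.3
Slice 2: Δl = 1.2/cos4.1° = 1.203 m; N'_2 = 30·cos4.1° = 29.9; c'Δl = 21.66; W sinα = 2.1
Slice 3: Δl = 1.8/cos18.2° = 1.895 m; N'_3 = 68·cos18.2° = 64.6; c'Δl = 34.11; W sinα = 21.2
Slice 4: Δl = 2.7/cos42.2° = 3.645 m; N'_4 = 94·cos42.2° = 69.6; c'Δl = 65.60; W sinα = 63.1
Σc'Δl = 143.1 kN/m; ΣN' = 175.1 kN/m; ΣW sinα = 85.2 kN/m
Resisting = 143.1 + 175.1·tan25.8° = 143.1 + 84.6 = 227.8 kN/m
FS = 227.8 / 85.2 = 2.673

FS = 2.67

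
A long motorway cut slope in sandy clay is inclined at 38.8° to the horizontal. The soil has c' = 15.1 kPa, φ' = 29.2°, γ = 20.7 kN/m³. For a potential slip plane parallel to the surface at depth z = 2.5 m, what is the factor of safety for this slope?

FS = 1.29

For an infinite slope with a slip plane parallel to the surface (no pore pressure): FS = [c' + γz cos²β tanφ'] / [γz sinβ cosβ].
γz = 20.7·2.5 = 51.75 kN/m²
Numerator = 15.1 + 51.75·cos²38.8°·tan29.2° = 15.1 + 51.75·0.6074·0.5589 = 32.666 kPa
Denominator = 51.75·sin38.8°·cos38.8° = 51.75·0.6266·0.7793 = 25.271 kPa
FS = 32.666 / 25.271 = 1.293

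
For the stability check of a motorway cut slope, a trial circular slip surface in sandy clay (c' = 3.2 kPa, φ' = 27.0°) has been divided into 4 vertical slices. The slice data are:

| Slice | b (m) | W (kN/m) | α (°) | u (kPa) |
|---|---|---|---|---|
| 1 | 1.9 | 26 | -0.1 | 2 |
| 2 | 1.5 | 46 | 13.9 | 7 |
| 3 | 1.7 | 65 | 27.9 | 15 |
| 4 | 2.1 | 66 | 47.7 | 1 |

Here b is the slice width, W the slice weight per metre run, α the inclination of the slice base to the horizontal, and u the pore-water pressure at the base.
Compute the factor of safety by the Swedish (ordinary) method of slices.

Ordinary method of slices: FS = Σ[c'·Δl_i + (W_i cosα_i − u_i·Δl_i)·tanφ'] / Σ W_i sinα_i, with Δl_i = b_i / cosα_i.
Slice 1: Δl = 1.9/cos(-0.1°) = 1.900 m; N'_1 = 26·cos(-0.1°) − 2·1.900 = 22.2; c'Δl = 6.08; W sinα = -0.0
Slice 2: Δl = 1.5/cos13.9° = 1.545 m; N'_2 = 46·cos13.9° − 7·1.545 = 33.8; c'Δl = 4.94; W sinα = 11.1
Slice 3: Δl = 1.7/cos27.9° = 1.924 m; N'_3 = 65·cos27.9° − 15·1.924 = 28.6; c'Δl = 6.16; W sinα = 30.4
Slice 4: Δl = 2.1/cos47.7° = 3.120 m; N'_4 = 66·cos47.7° − 1·3.120 = 41.3; c'Δl = 9.98; W sinα = 48.8
Σc'Δl = 27.2 kN/m; ΣN' = 125.9 kN/m; ΣW sinα = 90.2 kN/m
Resisting = 27.2 + 125.9·tan27.0° = 27.2 + 64.2 = 91.3 kN/m
FS = 91.3 / 90.2 = 1.012

FS = 1.01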